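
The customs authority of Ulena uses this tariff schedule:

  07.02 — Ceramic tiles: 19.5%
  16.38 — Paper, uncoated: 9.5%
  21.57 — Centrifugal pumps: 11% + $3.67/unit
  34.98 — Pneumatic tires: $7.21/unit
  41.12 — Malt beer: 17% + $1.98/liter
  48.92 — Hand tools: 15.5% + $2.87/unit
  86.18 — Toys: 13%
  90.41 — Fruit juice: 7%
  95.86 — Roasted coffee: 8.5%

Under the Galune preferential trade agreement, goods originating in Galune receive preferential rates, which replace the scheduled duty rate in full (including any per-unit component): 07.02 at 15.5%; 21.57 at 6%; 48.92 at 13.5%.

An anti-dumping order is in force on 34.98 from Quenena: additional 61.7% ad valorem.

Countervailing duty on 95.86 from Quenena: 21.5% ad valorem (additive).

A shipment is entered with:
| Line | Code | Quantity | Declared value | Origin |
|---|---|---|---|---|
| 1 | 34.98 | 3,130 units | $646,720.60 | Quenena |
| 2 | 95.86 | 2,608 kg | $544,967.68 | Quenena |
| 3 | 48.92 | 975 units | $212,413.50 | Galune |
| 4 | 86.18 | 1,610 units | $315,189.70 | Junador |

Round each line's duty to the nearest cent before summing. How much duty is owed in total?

Line 1 (34.98, Quenena, 3,130 units, $646,720.60):
Base rate for 34.98 is $7.21/unit.
Additional duty on 34.98 from Quenena: +61.7% ad valorem. Applied ad valorem rate = 61.7%.
Duty = $646,720.60 × 61.7% + 3,130 × $7.21 = $421,593.91.
Line 2 (95.86, Quenena, 2,608 kg, $544,967.68):
Base rate for 95.86 is 8.5%.
Additional duty on 95.86 from Quenena: +21.5%. Applied ad valorem rate: 8.5% + 21.5% = 30%.
Duty = $544,967.68 × 30% = $163,490.30.
Line 3 (48.92, Galune, 975 units, $212,413.50):
Base rate for 48.92 is 15.5% + $2.87/unit.
Origin Galune qualifies under the Ulena–Galune agreement and 48.92 is covered: preferential rate 13.5% applies instead.
Duty = $212,413.50 × 13.5% = $28,675.82.
Line 4 (86.18, Junador, 1,610 units, $315,189.70):
Base rate for 86.18 is 13%.
Duty = $315,189.70 × 13% = $40,974.66.
Total = $421,593.91 + $163,490.30 + $28,675.82 + $40,974.66 = $654,734.69.

$654,734.69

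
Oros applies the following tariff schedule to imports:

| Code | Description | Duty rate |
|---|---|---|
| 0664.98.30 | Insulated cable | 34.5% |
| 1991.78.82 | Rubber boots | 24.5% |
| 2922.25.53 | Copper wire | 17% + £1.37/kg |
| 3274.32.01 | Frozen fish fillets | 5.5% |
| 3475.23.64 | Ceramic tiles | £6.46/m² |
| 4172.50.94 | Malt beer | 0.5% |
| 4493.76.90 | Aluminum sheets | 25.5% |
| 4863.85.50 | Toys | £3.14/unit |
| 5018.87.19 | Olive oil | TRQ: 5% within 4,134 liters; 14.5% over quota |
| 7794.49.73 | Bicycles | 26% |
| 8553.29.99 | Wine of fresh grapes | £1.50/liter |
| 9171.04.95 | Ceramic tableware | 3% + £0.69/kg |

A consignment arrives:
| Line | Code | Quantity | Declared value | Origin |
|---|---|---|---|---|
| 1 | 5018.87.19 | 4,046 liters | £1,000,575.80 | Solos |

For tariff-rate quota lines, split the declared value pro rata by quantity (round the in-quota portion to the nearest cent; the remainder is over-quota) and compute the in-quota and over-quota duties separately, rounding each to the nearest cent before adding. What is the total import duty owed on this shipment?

Line 1 (5018.87.19, Solos, 4,046 liters, £1,000,575.80):
Code 5018.87.19 is under a tariff-rate quota (threshold 4,134 liters). Quantity 4,046 liters is within the quota, so the in-quota rate 5% applies to the full value.
Duty = £1,000,575.80 × 5% = £50,028.79.

£50,028.79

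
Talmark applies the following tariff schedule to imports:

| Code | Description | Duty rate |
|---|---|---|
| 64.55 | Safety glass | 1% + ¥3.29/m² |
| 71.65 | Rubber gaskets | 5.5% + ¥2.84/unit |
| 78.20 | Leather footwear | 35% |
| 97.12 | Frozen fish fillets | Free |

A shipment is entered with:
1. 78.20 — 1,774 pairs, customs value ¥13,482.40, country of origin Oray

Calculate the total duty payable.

¥4,718.84

Line 1 (78.20, Oray, 1,774 pairs, ¥13,482.40):
Base rate for 78.20 is 35%.
Duty = ¥13,482.40 × 35% = ¥4,718.84.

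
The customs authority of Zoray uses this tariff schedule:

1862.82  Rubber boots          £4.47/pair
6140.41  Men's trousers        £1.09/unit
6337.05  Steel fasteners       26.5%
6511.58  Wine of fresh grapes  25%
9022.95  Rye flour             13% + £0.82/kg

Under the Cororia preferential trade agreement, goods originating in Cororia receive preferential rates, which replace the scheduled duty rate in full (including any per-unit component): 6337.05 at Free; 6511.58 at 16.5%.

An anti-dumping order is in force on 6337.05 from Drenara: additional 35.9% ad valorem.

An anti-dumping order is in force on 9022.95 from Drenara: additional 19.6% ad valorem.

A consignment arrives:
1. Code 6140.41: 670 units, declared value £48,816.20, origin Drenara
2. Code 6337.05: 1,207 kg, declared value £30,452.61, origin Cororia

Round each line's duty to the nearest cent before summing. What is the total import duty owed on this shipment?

£730.30

Line 1 (6140.41, Drenara, 670 units, £48,816.20):
Base rate for 6140.41 is £1.09/unit.
Duty = 670 × £1.09 = £730.30.
Line 2 (6337.05, Cororia, 1,207 kg, £30,452.61):
Base rate for 6337.05 is 26.5%.
Origin Cororia qualifies under the Zoray–Cororia agreement and 6337.05 is covered: preferential rate Free applies instead.
The additional-duty order on 6337.05 targets Drenara, not Cororia; it does not apply.
Duty = £30,452.61 × 0% = £0.00.
Total = £730.30 + £0.00 = £730.30.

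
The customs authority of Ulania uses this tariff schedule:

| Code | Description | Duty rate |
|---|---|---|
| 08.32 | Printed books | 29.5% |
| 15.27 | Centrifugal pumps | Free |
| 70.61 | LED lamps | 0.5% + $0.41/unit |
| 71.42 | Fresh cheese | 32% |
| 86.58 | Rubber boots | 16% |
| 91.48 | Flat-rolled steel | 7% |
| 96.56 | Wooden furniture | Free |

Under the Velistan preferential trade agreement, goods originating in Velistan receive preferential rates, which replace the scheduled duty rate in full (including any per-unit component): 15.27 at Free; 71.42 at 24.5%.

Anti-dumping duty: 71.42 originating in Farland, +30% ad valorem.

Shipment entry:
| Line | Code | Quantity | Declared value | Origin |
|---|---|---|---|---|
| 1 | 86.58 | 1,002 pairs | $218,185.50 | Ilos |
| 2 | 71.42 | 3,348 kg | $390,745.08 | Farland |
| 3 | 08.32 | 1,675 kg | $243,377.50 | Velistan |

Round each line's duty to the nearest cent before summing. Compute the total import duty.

$348,967.99

Line 1 (86.58, Ilos, 1,002 pairs, $218,185.50):
Base rate for 86.58 is 16%.
Duty = $218,185.50 × 16% = $34,909.68.
Line 2 (71.42, Farland, 3,348 kg, $390,745.08):
Base rate for 71.42 is 32%.
71.42 has an FTA preferential rate, but origin Farland is not Velistan; base rate stands.
Additional duty on 71.42 from Farland: +30%. Applied ad valorem rate: 32% + 30% = 62%.
Duty = $390,745.08 × 62% = $242,261.95.
Line 3 (08.32, Velistan, 1,675 kg, $243,377.50):
Base rate for 08.32 is 29.5%.
Origin Velistan is the FTA partner but 08.32 is not on the preference list; base rate stands.
Duty = $243,377.50 × 29.5% = $71,796.36.
Total = $34,909.68 + $242,261.95 + $71,796.36 = $348,967.99.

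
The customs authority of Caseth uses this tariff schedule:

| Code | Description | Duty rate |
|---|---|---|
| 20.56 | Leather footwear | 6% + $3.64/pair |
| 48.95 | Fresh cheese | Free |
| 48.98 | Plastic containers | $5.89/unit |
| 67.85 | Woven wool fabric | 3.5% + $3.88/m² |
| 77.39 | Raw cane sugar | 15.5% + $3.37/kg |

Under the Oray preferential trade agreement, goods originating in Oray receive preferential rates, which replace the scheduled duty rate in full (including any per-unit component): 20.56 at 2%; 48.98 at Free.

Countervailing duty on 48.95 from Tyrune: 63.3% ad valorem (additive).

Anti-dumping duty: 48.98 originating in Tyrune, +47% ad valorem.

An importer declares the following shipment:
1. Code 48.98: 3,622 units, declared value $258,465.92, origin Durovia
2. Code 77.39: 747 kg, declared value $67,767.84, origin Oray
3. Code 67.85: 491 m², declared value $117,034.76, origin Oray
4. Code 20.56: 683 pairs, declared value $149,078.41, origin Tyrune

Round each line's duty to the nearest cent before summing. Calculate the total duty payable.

$51,787.11

Line 1 (48.98, Durovia, 3,622 units, $258,465.92):
Base rate for 48.98 is $5.89/unit.
48.98 has an FTA preferential rate, but origin Durovia is not Oray; base rate stands.
The additional-duty order on 48.98 targets Tyrune, not Durovia; it does not apply.
Duty = 3,622 × $5.89 = $21,333.58.
Line 2 (77.39, Oray, 747 kg, $67,767.84):
Base rate for 77.39 is 15.5% + $3.37/kg.
Origin Oray is the FTA partner but 77.39 is not on the preference list; base rate stands.
Duty = $67,767.84 × 15.5% + 747 × $3.37 = $13,021.41.
Line 3 (67.85, Oray, 491 m², $117,034.76):
Base rate for 67.85 is 3.5% + $3.88/m².
Origin Oray is the FTA partner but 67.85 is not on the preference list; base rate stands.
Duty = $117,034.76 × 3.5% + 491 × $3.88 = $6,001.30.
Line 4 (20.56, Tyrune, 683 pairs, $149,078.41):
Base rate for 20.56 is 6% + $3.64/pair.
20.56 has an FTA preferential rate, but origin Tyrune is not Oray; base rate stands.
Duty = $149,078.41 × 6% + 683 × $3.64 = $11,430.82.
Total = $21,333.58 + $13,021.41 + $6,001.30 + $11,430.82 = $51,787.11.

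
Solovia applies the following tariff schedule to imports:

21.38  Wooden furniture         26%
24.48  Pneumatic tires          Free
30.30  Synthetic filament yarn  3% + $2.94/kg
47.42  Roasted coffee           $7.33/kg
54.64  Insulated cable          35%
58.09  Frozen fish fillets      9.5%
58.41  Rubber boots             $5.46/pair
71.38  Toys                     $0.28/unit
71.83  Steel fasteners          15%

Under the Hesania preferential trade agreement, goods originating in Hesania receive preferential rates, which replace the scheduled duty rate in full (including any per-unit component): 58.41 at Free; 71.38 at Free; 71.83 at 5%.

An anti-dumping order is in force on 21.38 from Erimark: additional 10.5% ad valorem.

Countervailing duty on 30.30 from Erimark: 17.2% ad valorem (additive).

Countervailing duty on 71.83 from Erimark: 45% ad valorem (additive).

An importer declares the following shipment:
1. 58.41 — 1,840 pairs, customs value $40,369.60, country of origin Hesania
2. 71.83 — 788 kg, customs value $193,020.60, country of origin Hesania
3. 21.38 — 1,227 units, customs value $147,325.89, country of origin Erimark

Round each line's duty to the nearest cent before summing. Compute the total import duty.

$63,424.98

Line 1 (58.41, Hesania, 1,840 pairs, $40,369.60):
Base rate for 58.41 is $5.46/pair.
Origin Hesania qualifies under the Solovia–Hesania agreement and 58.41 is covered: preferential rate Free applies instead.
Duty = $40,369.60 × 0% = $0.00.
Line 2 (71.83, Hesania, 788 kg, $193,020.60):
Base rate for 71.83 is 15%.
Origin Hesania qualifies under the Solovia–Hesania agreement and 71.83 is covered: preferential rate 5% applies instead.
The additional-duty order on 71.83 targets Erimark, not Hesania; it does not apply.
Duty = $193,020.60 × 5% = $9,651.03.
Line 3 (21.38, Erimark, 1,227 units, $147,325.89):
Base rate for 21.38 is 26%.
Additional duty on 21.38 from Erimark: +10.5%. Applied ad valorem rate: 26% + 10.5% = 36.5%.
Duty = $147,325.89 × 36.5% = $53,773.95.
Total = $0.00 + $9,651.03 + $53,773.95 = $63,424.98.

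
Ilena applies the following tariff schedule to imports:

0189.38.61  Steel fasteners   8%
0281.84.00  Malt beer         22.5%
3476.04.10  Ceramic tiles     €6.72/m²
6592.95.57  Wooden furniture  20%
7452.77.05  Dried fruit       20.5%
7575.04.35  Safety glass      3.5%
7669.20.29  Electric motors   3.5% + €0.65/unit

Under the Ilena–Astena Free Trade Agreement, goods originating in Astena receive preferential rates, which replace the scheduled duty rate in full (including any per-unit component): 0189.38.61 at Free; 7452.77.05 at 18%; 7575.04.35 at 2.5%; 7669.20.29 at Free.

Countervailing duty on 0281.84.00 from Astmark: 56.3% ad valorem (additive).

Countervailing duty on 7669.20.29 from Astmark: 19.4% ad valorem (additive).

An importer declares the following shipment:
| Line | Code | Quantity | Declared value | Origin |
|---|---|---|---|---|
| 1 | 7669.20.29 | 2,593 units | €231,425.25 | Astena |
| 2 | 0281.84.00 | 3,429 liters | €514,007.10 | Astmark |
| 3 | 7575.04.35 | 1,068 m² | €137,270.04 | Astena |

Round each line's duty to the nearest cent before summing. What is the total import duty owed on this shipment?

Line 1 (7669.20.29, Astena, 2,593 units, €231,425.25):
Base rate for 7669.20.29 is 3.5% + €0.65/unit.
Origin Astena qualifies under the Ilena–Astena agreement and 7669.20.29 is covered: preferential rate Free applies instead.
The additional-duty order on 7669.20.29 targets Astmark, not Astena; it does not apply.
Duty = €231,425.25 × 0% = €0.00.
Line 2 (0281.84.00, Astmark, 3,429 liters, €514,007.10):
Base rate for 0281.84.00 is 22.5%.
Additional duty on 0281.84.00 from Astmark: +56.3%. Applied ad valorem rate: 22.5% + 56.3% = 78.8%.
Duty = €514,007.10 × 78.8% = €405,037.59.
Line 3 (7575.04.35, Astena, 1,068 m², €137,270.04):
Base rate for 7575.04.35 is 3.5%.
Origin Astena qualifies under the Ilena–Astena agreement and 7575.04.35 is covered: preferential rate 2.5% applies instead.
Duty = €137,270.04 × 2.5% = €3,431.75.
Total = €0.00 + €405,037.59 + €3,431.75 = €408,469.34.

€408,469.34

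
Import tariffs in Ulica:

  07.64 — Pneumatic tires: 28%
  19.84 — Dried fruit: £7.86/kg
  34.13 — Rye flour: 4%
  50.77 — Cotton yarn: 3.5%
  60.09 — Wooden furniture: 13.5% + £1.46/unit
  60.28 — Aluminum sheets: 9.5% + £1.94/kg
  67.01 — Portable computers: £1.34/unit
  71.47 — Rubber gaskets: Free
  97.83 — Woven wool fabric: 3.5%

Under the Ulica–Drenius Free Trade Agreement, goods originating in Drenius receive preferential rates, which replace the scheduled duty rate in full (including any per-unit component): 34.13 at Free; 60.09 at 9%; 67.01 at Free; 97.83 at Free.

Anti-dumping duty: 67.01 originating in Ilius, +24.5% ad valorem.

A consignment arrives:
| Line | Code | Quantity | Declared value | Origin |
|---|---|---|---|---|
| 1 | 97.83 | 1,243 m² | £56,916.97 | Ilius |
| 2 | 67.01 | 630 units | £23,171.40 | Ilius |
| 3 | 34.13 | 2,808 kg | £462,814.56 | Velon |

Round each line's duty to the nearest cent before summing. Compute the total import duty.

Line 1 (97.83, Ilius, 1,243 m², £56,916.97):
Base rate for 97.83 is 3.5%.
97.83 has an FTA preferential rate, but origin Ilius is not Drenius; base rate stands.
Duty = £56,916.97 × 3.5% = £1,992.09.
Line 2 (67.01, Ilius, 630 units, £23,171.40):
Base rate for 67.01 is £1.34/unit.
67.01 has an FTA preferential rate, but origin Ilius is not Drenius; base rate stands.
Additional duty on 67.01 from Ilius: +24.5% ad valorem. Applied ad valorem rate = 24.5%.
Duty = £23,171.40 × 24.5% + 630 × £1.34 = £6,521.19.
Line 3 (34.13, Velon, 2,808 kg, £462,814.56):
Base rate for 34.13 is 4%.
34.13 has an FTA preferential rate, but origin Velon is not Drenius; base rate stands.
Duty = £462,814.56 × 4% = £18,512.58.
Total = £1,992.09 + £6,521.19 + £18,512.58 = £27,025.86.

£27,025.86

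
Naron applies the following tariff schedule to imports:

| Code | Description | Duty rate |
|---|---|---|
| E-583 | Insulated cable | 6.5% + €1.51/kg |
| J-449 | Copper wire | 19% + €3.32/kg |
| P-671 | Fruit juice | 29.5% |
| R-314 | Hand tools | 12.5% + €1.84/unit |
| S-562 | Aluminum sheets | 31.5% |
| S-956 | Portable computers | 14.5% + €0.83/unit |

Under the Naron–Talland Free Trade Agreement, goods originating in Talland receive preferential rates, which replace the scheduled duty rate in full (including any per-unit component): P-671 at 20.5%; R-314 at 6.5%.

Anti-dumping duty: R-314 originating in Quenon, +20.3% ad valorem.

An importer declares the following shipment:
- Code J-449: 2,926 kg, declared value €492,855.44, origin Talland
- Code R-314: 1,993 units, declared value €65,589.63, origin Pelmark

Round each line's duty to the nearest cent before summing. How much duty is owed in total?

€115,222.67

Line 1 (J-449, Talland, 2,926 kg, €492,855.44):
Base rate for J-449 is 19% + €3.32/kg.
Origin Talland is the FTA partner but J-449 is not on the preference list; base rate stands.
Duty = €492,855.44 × 19% + 2,926 × €3.32 = €103,356.85.
Line 2 (R-314, Pelmark, 1,993 units, €65,589.63):
Base rate for R-314 is 12.5% + €1.84/unit.
R-314 has an FTA preferential rate, but origin Pelmark is not Talland; base rate stands.
The additional-duty order on R-314 targets Quenon, not Pelmark; it does not apply.
Duty = €65,589.63 × 12.5% + 1,993 × €1.84 = €11,865.82.
Total = €103,356.85 + €11,865.82 = €115,222.67.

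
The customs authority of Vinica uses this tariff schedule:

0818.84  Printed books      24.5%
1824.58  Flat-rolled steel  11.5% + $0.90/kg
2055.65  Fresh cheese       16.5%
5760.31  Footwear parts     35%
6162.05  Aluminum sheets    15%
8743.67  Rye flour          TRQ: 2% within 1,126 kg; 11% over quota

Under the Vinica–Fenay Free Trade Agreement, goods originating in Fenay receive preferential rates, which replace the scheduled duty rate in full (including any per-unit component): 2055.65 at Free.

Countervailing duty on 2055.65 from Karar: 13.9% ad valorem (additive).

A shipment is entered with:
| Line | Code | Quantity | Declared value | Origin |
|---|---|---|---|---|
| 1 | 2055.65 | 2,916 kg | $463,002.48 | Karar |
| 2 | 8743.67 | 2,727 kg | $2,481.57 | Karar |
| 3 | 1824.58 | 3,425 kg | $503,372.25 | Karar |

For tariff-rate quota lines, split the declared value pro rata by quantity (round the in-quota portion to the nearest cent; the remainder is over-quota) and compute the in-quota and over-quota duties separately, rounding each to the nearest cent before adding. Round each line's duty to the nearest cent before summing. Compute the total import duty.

Line 1 (2055.65, Karar, 2,916 kg, $463,002.48):
Base rate for 2055.65 is 16.5%.
2055.65 has an FTA preferential rate, but origin Karar is not Fenay; base rate stands.
Additional duty on 2055.65 from Karar: +13.9%. Applied ad valorem rate: 16.5% + 13.9% = 30.4%.
Duty = $463,002.48 × 30.4% = $140,752.75.
Line 2 (8743.67, Karar, 2,727 kg, $2,481.57):
Code 8743.67 is under a tariff-rate quota (threshold 1,126 kg). In-quota: 1,126 kg at 2%; over-quota: 1,601 kg at 11%.
Pro-rata value split: in-quota = $2,481.57 × 1,126/2,727 = $1,024.66; over-quota = $2,481.57 − $1,024.66 = $1,456.91.
In-quota duty = $1,024.66 × 2% = $20.49. Over-quota duty = $1,456.91 × 11% = $160.26.
Line duty = $20.49 + $160.26 = $180.75.
Line 3 (1824.58, Karar, 3,425 kg, $503,372.25):
Base rate for 1824.58 is 11.5% + $0.90/kg.
Duty = $503,372.25 × 11.5% + 3,425 × $0.90 = $60,970.31.
Total = $140,752.75 + $180.75 + $60,970.31 = $201,903.81.

$201,903.81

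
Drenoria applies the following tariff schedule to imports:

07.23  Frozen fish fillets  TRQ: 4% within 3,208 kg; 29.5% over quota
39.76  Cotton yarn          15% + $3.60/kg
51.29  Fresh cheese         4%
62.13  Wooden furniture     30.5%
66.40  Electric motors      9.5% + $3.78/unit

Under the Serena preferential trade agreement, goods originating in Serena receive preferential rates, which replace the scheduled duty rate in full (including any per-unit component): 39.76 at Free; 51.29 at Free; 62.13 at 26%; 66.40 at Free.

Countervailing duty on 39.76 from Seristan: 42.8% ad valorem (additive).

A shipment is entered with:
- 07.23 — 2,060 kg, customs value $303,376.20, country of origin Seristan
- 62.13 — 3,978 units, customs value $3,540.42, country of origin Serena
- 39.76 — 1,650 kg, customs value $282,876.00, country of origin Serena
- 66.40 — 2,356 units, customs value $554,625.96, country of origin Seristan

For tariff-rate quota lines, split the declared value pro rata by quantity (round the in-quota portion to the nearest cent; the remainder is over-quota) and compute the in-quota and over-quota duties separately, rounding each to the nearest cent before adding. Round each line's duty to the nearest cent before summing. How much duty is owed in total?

Line 1 (07.23, Seristan, 2,060 kg, $303,376.20):
Code 07.23 is under a tariff-rate quota (threshold 3,208 kg). Quantity 2,060 kg is within the quota, so the in-quota rate 4% applies to the full value.
Duty = $303,376.20 × 4% = $12,135.05.
Line 2 (62.13, Serena, 3,978 units, $3,540.42):
Base rate for 62.13 is 30.5%.
Origin Serena qualifies under the Drenoria–Serena agreement and 62.13 is covered: preferential rate 26% applies instead.
Duty = $3,540.42 × 26% = $920.51.
Line 3 (39.76, Serena, 1,650 kg, $282,876.00):
Base rate for 39.76 is 15% + $3.60/kg.
Origin Serena qualifies under the Drenoria–Serena agreement and 39.76 is covered: preferential rate Free applies instead.
The additional-duty order on 39.76 targets Seristan, not Serena; it does not apply.
Duty = $282,876.00 × 0% = $0.00.
Line 4 (66.40, Seristan, 2,356 units, $554,625.96):
Base rate for 66.40 is 9.5% + $3.78/unit.
66.40 has an FTA preferential rate, but origin Seristan is not Serena; base rate stands.
Duty = $554,625.96 × 9.5% + 2,356 × $3.78 = $61,595.15.
Total = $12,135.05 + $920.51 + $0.00 + $61,595.15 = $74,650.71.

$74,650.71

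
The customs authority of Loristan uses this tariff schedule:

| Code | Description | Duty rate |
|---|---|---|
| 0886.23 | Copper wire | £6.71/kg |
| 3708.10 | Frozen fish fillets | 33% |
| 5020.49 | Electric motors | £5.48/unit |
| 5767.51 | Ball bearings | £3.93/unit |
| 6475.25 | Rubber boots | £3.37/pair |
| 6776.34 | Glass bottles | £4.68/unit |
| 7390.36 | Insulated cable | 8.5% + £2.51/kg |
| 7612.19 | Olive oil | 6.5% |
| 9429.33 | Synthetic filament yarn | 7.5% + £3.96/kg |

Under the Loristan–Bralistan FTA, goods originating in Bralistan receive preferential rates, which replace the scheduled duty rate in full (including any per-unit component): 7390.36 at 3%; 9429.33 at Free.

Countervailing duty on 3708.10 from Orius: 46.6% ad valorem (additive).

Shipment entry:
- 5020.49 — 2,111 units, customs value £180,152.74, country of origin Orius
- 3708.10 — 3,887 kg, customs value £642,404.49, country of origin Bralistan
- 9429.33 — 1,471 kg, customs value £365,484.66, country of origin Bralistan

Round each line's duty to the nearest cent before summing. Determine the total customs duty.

Line 1 (5020.49, Orius, 2,111 units, £180,152.74):
Base rate for 5020.49 is £5.48/unit.
Duty = 2,111 × £5.48 = £11,568.28.
Line 2 (3708.10, Bralistan, 3,887 kg, £642,404.49):
Base rate for 3708.10 is 33%.
Origin Bralistan is the FTA partner but 3708.10 is not on the preference list; base rate stands.
The additional-duty order on 3708.10 targets Orius, not Bralistan; it does not apply.
Duty = £642,404.49 × 33% = £211,993.48.
Line 3 (9429.33, Bralistan, 1,471 kg, £365,484.66):
Base rate for 9429.33 is 7.5% + £3.96/kg.
Origin Bralistan qualifies under the Loristan–Bralistan agreement and 9429.33 is covered: preferential rate Free applies instead.
Duty = £365,484.66 × 0% = £0.00.
Total = £11,568.28 + £211,993.48 + £0.00 = £223,561.76.

£223,561.76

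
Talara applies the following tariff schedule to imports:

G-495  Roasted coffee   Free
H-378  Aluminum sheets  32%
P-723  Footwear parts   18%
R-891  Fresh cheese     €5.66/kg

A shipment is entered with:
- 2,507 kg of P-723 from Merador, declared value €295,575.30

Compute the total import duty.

€53,203.55

Line 1 (P-723, Merador, 2,507 kg, €295,575.30):
Base rate for P-723 is 18%.
Duty = €295,575.30 × 18% = €53,203.55.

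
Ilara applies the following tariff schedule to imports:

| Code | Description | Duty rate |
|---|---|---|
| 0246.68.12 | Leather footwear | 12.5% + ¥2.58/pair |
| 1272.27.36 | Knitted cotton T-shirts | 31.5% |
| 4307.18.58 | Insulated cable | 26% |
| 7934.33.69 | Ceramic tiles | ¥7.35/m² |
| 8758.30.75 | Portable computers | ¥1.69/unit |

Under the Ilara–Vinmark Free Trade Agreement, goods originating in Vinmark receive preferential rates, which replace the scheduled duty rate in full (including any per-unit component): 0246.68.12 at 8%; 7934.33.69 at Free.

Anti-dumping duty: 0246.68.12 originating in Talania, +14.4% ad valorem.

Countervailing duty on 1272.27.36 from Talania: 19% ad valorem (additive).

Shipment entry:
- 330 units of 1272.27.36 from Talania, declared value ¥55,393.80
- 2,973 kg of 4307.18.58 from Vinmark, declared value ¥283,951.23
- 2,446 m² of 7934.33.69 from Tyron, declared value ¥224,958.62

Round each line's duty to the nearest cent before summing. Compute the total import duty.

Line 1 (1272.27.36, Talania, 330 units, ¥55,393.80):
Base rate for 1272.27.36 is 31.5%.
Additional duty on 1272.27.36 from Talania: +19%. Applied ad valorem rate: 31.5% + 19% = 50.5%.
Duty = ¥55,393.80 × 50.5% = ¥27,973.87.
Line 2 (4307.18.58, Vinmark, 2,973 kg, ¥283,951.23):
Base rate for 4307.18.58 is 26%.
Origin Vinmark is the FTA partner but 4307.18.58 is not on the preference list; base rate stands.
Duty = ¥283,951.23 × 26% = ¥73,827.32.
Line 3 (7934.33.69, Tyron, 2,446 m², ¥224,958.62):
Base rate for 7934.33.69 is ¥7.35/m².
7934.33.69 has an FTA preferential rate, but origin Tyron is not Vinmark; base rate stands.
Duty = 2,446 × ¥7.35 = ¥17,978.10.
Total = ¥27,973.87 + ¥73,827.32 + ¥17,978.10 = ¥119,779.29.

¥119,779.29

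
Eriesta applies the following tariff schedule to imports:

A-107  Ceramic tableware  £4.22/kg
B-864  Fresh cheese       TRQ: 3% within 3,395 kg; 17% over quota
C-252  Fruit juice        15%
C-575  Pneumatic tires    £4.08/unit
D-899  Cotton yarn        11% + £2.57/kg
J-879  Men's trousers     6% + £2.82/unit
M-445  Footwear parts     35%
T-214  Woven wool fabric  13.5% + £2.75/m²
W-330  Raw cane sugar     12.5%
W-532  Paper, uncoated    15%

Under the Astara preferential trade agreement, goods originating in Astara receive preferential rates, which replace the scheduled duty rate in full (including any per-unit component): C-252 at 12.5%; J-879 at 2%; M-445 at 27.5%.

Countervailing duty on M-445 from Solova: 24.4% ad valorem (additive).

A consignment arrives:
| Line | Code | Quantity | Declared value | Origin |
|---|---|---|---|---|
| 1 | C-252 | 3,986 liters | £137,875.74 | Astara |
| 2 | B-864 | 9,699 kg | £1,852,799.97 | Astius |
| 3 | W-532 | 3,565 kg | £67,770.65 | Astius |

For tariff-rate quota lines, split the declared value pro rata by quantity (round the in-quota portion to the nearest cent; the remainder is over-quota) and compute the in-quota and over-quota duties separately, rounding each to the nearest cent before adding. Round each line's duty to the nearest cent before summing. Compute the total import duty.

£251,579.51

Line 1 (C-252, Astara, 3,986 liters, £137,875.74):
Base rate for C-252 is 15%.
Origin Astara qualifies under the Eriesta–Astara agreement and C-252 is covered: preferential rate 12.5% applies instead.
Duty = £137,875.74 × 12.5% = £17,234.47.
Line 2 (B-864, Astius, 9,699 kg, £1,852,799.97):
Code B-864 is under a tariff-rate quota (threshold 3,395 kg). In-quota: 3,395 kg at 3%; over-quota: 6,304 kg at 17%.
Pro-rata value split: in-quota = £1,852,799.97 × 3,395/9,699 = £648,546.85; over-quota = £1,852,799.97 − £648,546.85 = £1,204,253.12.
In-quota duty = £648,546.85 × 3% = £19,456.41. Over-quota duty = £1,204,253.12 × 17% = £204,723.03.
Line duty = £19,456.41 + £204,723.03 = £224,179.44.
Line 3 (W-532, Astius, 3,565 kg, £67,770.65):
Base rate for W-532 is 15%.
Duty = £67,770.65 × 15% = £10,165.60.
Total = £17,234.47 + £224,179.44 + £10,165.60 = £251,579.51.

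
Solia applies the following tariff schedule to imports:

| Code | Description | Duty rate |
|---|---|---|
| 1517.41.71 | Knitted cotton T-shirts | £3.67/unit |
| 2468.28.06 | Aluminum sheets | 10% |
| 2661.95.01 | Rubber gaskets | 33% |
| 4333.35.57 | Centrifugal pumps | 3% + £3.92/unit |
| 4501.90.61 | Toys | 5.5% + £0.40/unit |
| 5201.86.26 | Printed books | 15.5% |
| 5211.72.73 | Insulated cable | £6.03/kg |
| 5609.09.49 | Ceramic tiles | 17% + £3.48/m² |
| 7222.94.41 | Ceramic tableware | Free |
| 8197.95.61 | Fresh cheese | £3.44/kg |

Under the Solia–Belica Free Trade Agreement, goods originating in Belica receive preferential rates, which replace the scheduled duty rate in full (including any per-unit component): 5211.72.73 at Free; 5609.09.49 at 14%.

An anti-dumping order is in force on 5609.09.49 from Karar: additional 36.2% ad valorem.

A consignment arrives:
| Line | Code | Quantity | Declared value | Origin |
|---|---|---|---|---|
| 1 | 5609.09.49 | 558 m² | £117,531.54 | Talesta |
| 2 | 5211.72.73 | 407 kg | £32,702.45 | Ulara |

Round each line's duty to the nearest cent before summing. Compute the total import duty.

Line 1 (5609.09.49, Talesta, 558 m², £117,531.54):
Base rate for 5609.09.49 is 17% + £3.48/m².
5609.09.49 has an FTA preferential rate, but origin Talesta is not Belica; base rate stands.
The additional-duty order on 5609.09.49 targets Karar, not Talesta; it does not apply.
Duty = £117,531.54 × 17% + 558 × £3.48 = £21,922.20.
Line 2 (5211.72.73, Ulara, 407 kg, £32,702.45):
Base rate for 5211.72.73 is £6.03/kg.
5211.72.73 has an FTA preferential rate, but origin Ulara is not Belica; base rate stands.
Duty = 407 × £6.03 = £2,454.21.
Total = £21,922.20 + £2,454.21 = £24,376.41.

£24,376.41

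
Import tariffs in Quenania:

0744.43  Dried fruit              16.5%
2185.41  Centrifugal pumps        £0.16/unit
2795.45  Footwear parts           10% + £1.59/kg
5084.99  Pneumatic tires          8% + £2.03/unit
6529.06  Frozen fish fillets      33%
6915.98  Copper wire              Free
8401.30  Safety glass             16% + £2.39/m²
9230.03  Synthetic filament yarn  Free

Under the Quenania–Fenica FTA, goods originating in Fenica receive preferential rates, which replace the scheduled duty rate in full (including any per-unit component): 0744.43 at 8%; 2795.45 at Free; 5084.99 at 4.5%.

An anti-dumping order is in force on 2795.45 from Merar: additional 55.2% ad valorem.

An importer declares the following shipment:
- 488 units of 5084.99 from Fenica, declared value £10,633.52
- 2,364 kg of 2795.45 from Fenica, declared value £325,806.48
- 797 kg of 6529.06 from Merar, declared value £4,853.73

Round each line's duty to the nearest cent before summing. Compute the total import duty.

Line 1 (5084.99, Fenica, 488 units, £10,633.52):
Base rate for 5084.99 is 8% + £2.03/unit.
Origin Fenica qualifies under the Quenania–Fenica agreement and 5084.99 is covered: preferential rate 4.5% applies instead.
Duty = £10,633.52 × 4.5% = £478.51.
Line 2 (2795.45, Fenica, 2,364 kg, £325,806.48):
Base rate for 2795.45 is 10% + £1.59/kg.
Origin Fenica qualifies under the Quenania–Fenica agreement and 2795.45 is covered: preferential rate Free applies instead.
The additional-duty order on 2795.45 targets Merar, not Fenica; it does not apply.
Duty = £325,806.48 × 0% = £0.00.
Line 3 (6529.06, Merar, 797 kg, £4,853.73):
Base rate for 6529.06 is 33%.
Duty = £4,853.73 × 33% = £1,601.73.
Total = £478.51 + £0.00 + £1,601.73 = £2,080.24.

£2,080.24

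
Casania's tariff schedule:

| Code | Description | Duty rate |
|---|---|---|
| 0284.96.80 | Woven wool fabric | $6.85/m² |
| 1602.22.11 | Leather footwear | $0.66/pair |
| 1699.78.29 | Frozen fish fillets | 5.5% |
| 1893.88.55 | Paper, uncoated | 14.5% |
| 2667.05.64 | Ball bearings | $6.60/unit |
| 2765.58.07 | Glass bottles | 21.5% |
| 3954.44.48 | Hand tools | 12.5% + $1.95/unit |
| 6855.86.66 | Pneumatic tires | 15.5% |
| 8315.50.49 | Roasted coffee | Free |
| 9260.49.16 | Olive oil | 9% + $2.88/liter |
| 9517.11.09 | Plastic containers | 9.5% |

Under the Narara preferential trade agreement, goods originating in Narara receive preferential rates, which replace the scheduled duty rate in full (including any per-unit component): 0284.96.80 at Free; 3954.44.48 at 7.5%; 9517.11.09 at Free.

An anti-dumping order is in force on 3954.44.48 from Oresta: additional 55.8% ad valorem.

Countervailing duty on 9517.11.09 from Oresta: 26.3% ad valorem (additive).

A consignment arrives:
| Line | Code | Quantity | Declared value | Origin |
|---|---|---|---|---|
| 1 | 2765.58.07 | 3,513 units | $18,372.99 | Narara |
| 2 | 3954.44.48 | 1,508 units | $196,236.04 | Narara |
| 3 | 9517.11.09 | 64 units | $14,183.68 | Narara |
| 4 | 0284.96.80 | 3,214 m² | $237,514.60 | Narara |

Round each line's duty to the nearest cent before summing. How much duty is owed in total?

$18,667.89

Line 1 (2765.58.07, Narara, 3,513 units, $18,372.99):
Base rate for 2765.58.07 is 21.5%.
Origin Narara is the FTA partner but 2765.58.07 is not on the preference list; base rate stands.
Duty = $18,372.99 × 21.5% = $3,950.19.
Line 2 (3954.44.48, Narara, 1,508 units, $196,236.04):
Base rate for 3954.44.48 is 12.5% + $1.95/unit.
Origin Narara qualifies under the Casania–Narara agreement and 3954.44.48 is covered: preferential rate 7.5% applies instead.
The additional-duty order on 3954.44.48 targets Oresta, not Narara; it does not apply.
Duty = $196,236.04 × 7.5% = $14,717.70.
Line 3 (9517.11.09, Narara, 64 units, $14,183.68):
Base rate for 9517.11.09 is 9.5%.
Origin Narara qualifies under the Casania–Narara agreement and 9517.11.09 is covered: preferential rate Free applies instead.
The additional-duty order on 9517.11.09 targets Oresta, not Narara; it does not apply.
Duty = $14,183.68 × 0% = $0.00.
Line 4 (0284.96.80, Narara, 3,214 m², $237,514.60):
Base rate for 0284.96.80 is $6.85/m².
Origin Narara qualifies under the Casania–Narara agreement and 0284.96.80 is covered: preferential rate Free applies instead.
Duty = $237,514.60 × 0% = $0.00.
Total = $3,950.19 + $14,717.70 + $0.00 + $0.00 = $18,667.89.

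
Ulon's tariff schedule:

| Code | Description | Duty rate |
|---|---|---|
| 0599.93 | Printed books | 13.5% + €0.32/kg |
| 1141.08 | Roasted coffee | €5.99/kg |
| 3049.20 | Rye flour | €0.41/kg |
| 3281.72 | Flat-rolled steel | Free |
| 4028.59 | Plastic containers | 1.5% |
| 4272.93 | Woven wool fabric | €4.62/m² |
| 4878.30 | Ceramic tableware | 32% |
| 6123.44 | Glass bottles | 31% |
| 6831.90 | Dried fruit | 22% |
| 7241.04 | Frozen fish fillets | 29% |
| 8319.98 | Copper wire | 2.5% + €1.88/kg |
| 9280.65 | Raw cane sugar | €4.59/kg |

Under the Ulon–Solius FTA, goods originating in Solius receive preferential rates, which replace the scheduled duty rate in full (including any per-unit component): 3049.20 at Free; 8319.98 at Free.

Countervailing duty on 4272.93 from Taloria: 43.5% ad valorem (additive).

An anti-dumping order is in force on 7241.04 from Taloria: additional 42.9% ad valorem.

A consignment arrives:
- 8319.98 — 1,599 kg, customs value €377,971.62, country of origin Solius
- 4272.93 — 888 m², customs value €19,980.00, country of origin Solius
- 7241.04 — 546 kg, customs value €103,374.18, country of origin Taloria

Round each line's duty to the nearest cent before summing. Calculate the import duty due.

Line 1 (8319.98, Solius, 1,599 kg, €377,971.62):
Base rate for 8319.98 is 2.5% + €1.88/kg.
Origin Solius qualifies under the Ulon–Solius agreement and 8319.98 is covered: preferential rate Free applies instead.
Duty = €377,971.62 × 0% = €0.00.
Line 2 (4272.93, Solius, 888 m², €19,980.00):
Base rate for 4272.93 is €4.62/m².
Origin Solius is the FTA partner but 4272.93 is not on the preference list; base rate stands.
The additional-duty order on 4272.93 targets Taloria, not Solius; it does not apply.
Duty = 888 × €4.62 = €4,102.56.
Line 3 (7241.04, Taloria, 546 kg, €103,374.18):
Base rate for 7241.04 is 29%.
Additional duty on 7241.04 from Taloria: +42.9%. Applied ad valorem rate: 29% + 42.9% = 71.9%.
Duty = €103,374.18 × 71.9% = €74,326.04.
Total = €0.00 + €4,102.56 + €74,326.04 = €78,428.60.

€78,428.60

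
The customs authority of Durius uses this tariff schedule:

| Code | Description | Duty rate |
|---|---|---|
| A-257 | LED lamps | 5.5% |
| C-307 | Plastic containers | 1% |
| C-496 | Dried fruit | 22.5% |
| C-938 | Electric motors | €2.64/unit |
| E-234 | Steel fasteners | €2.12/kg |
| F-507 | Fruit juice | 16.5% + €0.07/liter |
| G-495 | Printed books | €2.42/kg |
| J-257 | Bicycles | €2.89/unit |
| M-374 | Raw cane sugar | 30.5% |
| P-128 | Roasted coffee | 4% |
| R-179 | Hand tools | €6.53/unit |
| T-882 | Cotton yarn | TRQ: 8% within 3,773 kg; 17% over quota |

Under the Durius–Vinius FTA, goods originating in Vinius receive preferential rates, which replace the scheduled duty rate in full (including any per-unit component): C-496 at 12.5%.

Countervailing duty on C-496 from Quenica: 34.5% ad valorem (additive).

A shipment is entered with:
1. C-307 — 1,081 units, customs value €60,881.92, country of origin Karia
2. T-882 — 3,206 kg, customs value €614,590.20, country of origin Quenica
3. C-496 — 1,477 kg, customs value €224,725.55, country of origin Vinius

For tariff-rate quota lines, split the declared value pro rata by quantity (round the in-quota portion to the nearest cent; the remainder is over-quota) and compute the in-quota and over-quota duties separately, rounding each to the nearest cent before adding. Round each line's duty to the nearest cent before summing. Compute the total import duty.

€77,866.73

Line 1 (C-307, Karia, 1,081 units, €60,881.92):
Base rate for C-307 is 1%.
Duty = €60,881.92 × 1% = €608.82.
Line 2 (T-882, Quenica, 3,206 kg, €614,590.20):
Code T-882 is under a tariff-rate quota (threshold 3,773 kg). Quantity 3,206 kg is within the quota, so the in-quota rate 8% applies to the full value.
Duty = €614,590.20 × 8% = €49,167.22.
Line 3 (C-496, Vinius, 1,477 kg, €224,725.55):
Base rate for C-496 is 22.5%.
Origin Vinius qualifies under the Durius–Vinius agreement and C-496 is covered: preferential rate 12.5% applies instead.
The additional-duty order on C-496 targets Quenica, not Vinius; it does not apply.
Duty = €224,725.55 × 12.5% = €28,090.69.
Total = €608.82 + €49,167.22 + €28,090.69 = €77,866.73.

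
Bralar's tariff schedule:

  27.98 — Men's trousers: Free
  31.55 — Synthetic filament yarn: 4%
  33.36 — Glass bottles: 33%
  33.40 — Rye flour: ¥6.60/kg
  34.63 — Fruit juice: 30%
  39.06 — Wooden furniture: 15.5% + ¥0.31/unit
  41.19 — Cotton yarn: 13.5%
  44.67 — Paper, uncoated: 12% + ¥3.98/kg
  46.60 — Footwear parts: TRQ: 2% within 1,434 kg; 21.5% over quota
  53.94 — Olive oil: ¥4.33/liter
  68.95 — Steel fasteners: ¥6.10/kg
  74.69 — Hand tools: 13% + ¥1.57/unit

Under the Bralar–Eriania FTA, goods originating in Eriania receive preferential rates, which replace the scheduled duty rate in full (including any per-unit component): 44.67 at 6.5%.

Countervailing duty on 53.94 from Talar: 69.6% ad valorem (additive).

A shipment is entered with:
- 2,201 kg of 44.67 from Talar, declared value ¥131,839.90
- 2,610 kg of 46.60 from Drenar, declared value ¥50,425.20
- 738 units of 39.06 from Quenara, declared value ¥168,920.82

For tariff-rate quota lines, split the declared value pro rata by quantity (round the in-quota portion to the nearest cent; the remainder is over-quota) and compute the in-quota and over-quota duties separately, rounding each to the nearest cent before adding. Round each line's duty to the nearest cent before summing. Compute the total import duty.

¥56,431.25

Line 1 (44.67, Talar, 2,201 kg, ¥131,839.90):
Base rate for 44.67 is 12% + ¥3.98/kg.
44.67 has an FTA preferential rate, but origin Talar is not Eriania; base rate stands.
Duty = ¥131,839.90 × 12% + 2,201 × ¥3.98 = ¥24,580.77.
Line 2 (46.60, Drenar, 2,610 kg, ¥50,425.20):
Code 46.60 is under a tariff-rate quota (threshold 1,434 kg). In-quota: 1,434 kg at 2%; over-quota: 1,176 kg at 21.5%.
Pro-rata value split: in-quota = ¥50,425.20 × 1,434/2,610 = ¥27,704.88; over-quota = ¥50,425.20 − ¥27,704.88 = ¥22,720.32.
In-quota duty = ¥27,704.88 × 2% = ¥554.10. Over-quota duty = ¥22,720.32 × 21.5% = ¥4,884.87.
Line duty = ¥554.10 + ¥4,884.87 = ¥5,438.97.
Line 3 (39.06, Quenara, 738 units, ¥168,920.82):
Base rate for 39.06 is 15.5% + ¥0.31/unit.
Duty = ¥168,920.82 × 15.5% + 738 × ¥0.31 = ¥26,411.51.
Total = ¥24,580.77 + ¥5,438.97 + ¥26,411.51 = ¥56,431.25.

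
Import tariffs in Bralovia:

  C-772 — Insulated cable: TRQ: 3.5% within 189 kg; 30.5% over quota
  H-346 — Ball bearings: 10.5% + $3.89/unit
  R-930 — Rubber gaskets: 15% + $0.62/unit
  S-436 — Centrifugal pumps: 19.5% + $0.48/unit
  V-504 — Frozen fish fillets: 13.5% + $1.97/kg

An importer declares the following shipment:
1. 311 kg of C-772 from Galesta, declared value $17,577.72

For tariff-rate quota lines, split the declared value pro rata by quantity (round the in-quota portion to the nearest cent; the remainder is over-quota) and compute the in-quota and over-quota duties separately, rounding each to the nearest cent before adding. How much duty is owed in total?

$2,476.99

Line 1 (C-772, Galesta, 311 kg, $17,577.72):
Code C-772 is under a tariff-rate quota (threshold 189 kg). In-quota: 189 kg at 3.5%; over-quota: 122 kg at 30.5%.
Pro-rata value split: in-quota = $17,577.72 × 189/311 = $10,682.28; over-quota = $17,577.72 − $10,682.28 = $6,895.44.
In-quota duty = $10,682.28 × 3.5% = $373.88. Over-quota duty = $6,895.44 × 30.5% = $2,103.11.
Line duty = $373.88 + $2,103.11 = $2,476.99.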